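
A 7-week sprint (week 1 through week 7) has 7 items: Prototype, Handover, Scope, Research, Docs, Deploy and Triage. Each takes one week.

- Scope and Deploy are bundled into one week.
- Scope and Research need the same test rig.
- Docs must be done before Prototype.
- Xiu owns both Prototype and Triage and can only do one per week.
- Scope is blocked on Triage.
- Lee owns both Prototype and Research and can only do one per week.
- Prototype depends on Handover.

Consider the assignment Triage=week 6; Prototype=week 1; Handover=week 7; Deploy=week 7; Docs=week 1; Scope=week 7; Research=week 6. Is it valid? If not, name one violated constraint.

Scope and Research need the same test rig — holds.
Prototype depends on Handover — violated.
Scope and Deploy are bundled into one week — holds.
Lee owns both Prototype and Research and can only do one per week — holds.
Scope is blocked on Triage — holds.
Docs must be done before Prototype — violated.
Xiu owns both Prototype and Triage and can only do one per week — holds.

No. Prototype depends on Handover is not satisfied.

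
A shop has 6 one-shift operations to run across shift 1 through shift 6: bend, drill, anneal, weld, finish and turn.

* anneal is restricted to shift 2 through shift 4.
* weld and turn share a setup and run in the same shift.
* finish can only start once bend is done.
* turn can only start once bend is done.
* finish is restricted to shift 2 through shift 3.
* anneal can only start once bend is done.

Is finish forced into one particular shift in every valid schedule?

finish can be shift 2 (e.g. turn -> shift 2; finish -> shift 2; weld -> shift 2; bend -> shift 1; anneal -> shift 2; drill -> shift 1) or shift 3 (e.g. turn -> shift 2, weld -> shift 2, finish -> shift 3, bend -> shift 1, anneal -> shift 2, drill -> shift 1).

No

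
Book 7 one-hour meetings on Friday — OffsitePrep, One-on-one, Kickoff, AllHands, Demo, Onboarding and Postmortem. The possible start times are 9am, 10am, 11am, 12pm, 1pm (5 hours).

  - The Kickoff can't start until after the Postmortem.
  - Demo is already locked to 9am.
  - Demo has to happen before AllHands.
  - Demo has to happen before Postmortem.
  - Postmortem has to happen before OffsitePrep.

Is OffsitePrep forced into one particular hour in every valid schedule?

OffsitePrep can be 11am (e.g. One-on-one -> 9am, OffsitePrep -> 11am, Kickoff -> 11am, Postmortem -> 10am, AllHands -> 10am, Demo -> 9am, Onboarding -> 9am) or 12pm (e.g. Onboarding -> 9am, OffsitePrep -> 12pm, Demo -> 9am, One-on-one -> 9am, Postmortem -> 10am, AllHands -> 10am, Kickoff -> 11am).

No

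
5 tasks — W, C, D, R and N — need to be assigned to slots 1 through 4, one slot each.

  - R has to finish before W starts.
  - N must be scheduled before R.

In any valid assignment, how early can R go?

2

Precedence pushes R to at least 2; downstream work caps R at 3.
R at 2 is achievable: D -> 1, W -> 3, R -> 2, C -> 1, N -> 1.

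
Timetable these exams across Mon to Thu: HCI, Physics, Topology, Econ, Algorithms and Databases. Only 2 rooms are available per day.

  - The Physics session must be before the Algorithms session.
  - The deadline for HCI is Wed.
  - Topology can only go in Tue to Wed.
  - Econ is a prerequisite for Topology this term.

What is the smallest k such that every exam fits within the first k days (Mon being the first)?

The precedence chain requires at least 2 distinct days.
With at most 2 per day and 6 exams, at least 3 days are needed.
3 works (last occupied day: Wed): for example Physics=Mon; Topology=Tue; Econ=Mon; HCI=Wed; Databases=Wed; Algorithms=Tue.

3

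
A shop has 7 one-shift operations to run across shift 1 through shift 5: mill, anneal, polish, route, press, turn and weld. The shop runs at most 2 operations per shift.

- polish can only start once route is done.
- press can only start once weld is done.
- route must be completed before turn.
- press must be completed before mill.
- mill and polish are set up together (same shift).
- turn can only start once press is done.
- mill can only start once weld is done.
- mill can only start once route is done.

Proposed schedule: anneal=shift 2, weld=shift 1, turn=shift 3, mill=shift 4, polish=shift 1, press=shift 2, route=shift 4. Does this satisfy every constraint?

No. polish can only start once route is done is not satisfied.

mill and polish are set up together (same shift) — violated.
route must be completed before turn — violated.
The shop runs at most 2 operations per shift — holds.
turn can only start once press is done — holds.
polish can only start once route is done — violated.
press can only start once weld is done — holds.
mill can only start once route is done — violated.
press must be completed before mill — holds.
mill can only start once weld is done — holds.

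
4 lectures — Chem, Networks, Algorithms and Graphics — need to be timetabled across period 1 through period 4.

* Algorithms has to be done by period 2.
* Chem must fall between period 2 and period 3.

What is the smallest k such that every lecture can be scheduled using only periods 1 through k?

2 periods

Chem can't be placed before period 2, so the schedule must run through at least period 2.
2 works (last occupied period: period 2): for example Chem=period 2, Graphics=period 1, Algorithms=period 1, Networks=period 1.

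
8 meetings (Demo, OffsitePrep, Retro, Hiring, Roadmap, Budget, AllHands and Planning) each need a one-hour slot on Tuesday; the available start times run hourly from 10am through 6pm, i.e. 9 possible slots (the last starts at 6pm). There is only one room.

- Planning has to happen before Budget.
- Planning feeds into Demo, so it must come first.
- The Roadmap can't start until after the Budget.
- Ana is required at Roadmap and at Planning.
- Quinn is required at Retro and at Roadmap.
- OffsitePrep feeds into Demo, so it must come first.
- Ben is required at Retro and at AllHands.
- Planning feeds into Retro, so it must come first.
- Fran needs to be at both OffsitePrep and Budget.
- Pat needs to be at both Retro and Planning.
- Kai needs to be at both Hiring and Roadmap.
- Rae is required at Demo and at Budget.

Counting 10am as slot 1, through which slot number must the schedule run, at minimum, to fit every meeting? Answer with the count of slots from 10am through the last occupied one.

The precedence chain requires at least 3 distinct slots.
With at most 1 per slot and 8 meetings, at least 8 slots are needed.
8 works (last occupied slot: 5pm): for example AllHands in 5pm; OffsitePrep in 11am; Roadmap in 3pm; Planning in 10am; Demo in 12pm; Hiring in 4pm; Budget in 1pm; Retro in 2pm.

8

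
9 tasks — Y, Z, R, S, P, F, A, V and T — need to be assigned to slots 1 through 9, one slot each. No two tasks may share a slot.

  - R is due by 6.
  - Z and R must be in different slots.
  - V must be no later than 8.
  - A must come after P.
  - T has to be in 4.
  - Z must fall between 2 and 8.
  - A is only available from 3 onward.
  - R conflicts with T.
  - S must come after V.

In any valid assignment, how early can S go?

2

Precedence pushes S to at least 2.
S at 2 is achievable: V -> 1; Z -> 7; P -> 5; A -> 6; F -> 9; T -> 4; S -> 2; Y -> 8; R -> 3.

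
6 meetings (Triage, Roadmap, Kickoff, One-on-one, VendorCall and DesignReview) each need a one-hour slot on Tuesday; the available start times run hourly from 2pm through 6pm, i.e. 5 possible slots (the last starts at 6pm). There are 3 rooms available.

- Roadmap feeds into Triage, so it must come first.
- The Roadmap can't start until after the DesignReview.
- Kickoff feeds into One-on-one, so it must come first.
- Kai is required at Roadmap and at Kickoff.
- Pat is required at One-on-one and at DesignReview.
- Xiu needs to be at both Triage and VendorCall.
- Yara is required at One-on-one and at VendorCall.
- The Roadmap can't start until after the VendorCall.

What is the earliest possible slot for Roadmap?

3pm

Precedence pushes Roadmap to at least 3pm; downstream work caps Roadmap at 5pm.
Roadmap at 3pm is achievable: DesignReview -> 2pm, VendorCall -> 2pm, Triage -> 4pm, Kickoff -> 2pm, One-on-one -> 3pm, Roadmap -> 3pm.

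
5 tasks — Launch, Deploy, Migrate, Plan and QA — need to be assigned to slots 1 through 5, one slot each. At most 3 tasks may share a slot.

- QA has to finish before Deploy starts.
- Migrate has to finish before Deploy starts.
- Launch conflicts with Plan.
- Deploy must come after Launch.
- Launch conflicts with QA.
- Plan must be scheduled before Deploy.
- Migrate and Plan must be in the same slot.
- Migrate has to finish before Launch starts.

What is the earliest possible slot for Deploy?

Precedence pushes Deploy to at least 3.
Deploy at 3 is achievable: Migrate in 1, Deploy in 3, Launch in 2, Plan in 1, QA in 1.

3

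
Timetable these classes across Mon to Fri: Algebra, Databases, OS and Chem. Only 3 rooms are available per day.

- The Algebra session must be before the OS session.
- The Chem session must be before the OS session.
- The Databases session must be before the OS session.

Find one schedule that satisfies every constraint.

Algebra in Mon, Databases in Mon, Chem in Mon, OS in Tue

Checking: Algebra(Mon) before OS(Tue); Databases(Mon) before OS(Tue); Chem(Mon) before OS(Tue); max 3 per day (cap 3).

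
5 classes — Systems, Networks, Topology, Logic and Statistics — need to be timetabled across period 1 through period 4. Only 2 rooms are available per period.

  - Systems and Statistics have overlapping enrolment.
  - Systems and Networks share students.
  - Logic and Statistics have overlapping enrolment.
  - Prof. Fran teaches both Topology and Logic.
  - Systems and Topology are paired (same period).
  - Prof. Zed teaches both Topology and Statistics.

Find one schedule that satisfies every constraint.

Statistics=period 3; Networks=period 2; Logic=period 2; Topology=period 1; Systems=period 1

Checking: Systems(period 1) != Statistics(period 3); Systems(period 1) != Networks(period 2); Logic(period 2) != Statistics(period 3); Topology(period 1) != Statistics(period 3); Topology(period 1) != Logic(period 2); Systems = Topology = period 1; max 2 per period (cap 2).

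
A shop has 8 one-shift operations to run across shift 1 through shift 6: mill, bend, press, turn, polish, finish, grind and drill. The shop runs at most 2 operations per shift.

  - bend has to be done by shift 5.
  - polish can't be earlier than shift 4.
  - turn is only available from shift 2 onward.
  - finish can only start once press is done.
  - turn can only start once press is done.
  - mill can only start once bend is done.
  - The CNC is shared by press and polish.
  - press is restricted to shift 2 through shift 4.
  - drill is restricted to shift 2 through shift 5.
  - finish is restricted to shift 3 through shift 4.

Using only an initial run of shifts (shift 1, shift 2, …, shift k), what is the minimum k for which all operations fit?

4 shifts

The precedence chain requires at least 2 distinct shifts.
With at most 2 per shift and 8 operations, at least 4 shifts are needed.
polish can't be placed before shift 4, so the schedule must run through at least shift 4.
4 works (last occupied shift: shift 4): for example turn=shift 3, mill=shift 4, bend=shift 1, press=shift 2, drill=shift 2, finish=shift 3, grind=shift 1, polish=shift 4.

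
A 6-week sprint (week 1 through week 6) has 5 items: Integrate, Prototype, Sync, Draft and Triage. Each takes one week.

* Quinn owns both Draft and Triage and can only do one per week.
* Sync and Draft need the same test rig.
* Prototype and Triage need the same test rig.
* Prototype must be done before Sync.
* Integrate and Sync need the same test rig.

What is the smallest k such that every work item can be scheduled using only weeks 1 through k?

The precedence chain requires at least 2 distinct weeks.
2 works (last occupied week: week 2): for example Integrate -> week 1; Triage -> week 2; Sync -> week 2; Draft -> week 1; Prototype -> week 1.

2 weeks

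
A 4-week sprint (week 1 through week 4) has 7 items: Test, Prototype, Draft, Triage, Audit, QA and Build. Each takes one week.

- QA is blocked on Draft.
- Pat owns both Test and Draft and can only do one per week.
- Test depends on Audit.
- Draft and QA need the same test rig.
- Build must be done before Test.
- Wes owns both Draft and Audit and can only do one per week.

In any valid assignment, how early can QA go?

week 2

Precedence pushes QA to at least week 2.
QA at week 2 is achievable: Build -> week 1; Triage -> week 1; QA -> week 2; Test -> week 3; Draft -> week 1; Prototype -> week 1; Audit -> week 2.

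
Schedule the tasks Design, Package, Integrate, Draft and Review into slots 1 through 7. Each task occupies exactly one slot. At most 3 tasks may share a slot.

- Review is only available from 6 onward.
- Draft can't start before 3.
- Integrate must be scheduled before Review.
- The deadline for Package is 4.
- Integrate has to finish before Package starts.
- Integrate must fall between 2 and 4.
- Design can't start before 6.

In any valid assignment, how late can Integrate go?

3

Integrate is available from 2; Integrate's own window allows nothing later than 4; downstream work caps Integrate at 3.
Integrate at 3 is achievable: Package in 4; Integrate in 3; Review in 6; Design in 6; Draft in 3.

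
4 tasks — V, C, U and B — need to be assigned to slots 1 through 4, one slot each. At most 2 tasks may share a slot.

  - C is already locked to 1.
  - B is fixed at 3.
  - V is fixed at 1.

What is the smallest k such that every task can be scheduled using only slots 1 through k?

3 slots

With at most 2 per slot and 4 tasks, at least 2 slots are needed.
B can't be placed before 3, so the schedule must run through at least slot 3.
3 works (last occupied slot: 3): for example U in 2, B in 3, C in 1, V in 1.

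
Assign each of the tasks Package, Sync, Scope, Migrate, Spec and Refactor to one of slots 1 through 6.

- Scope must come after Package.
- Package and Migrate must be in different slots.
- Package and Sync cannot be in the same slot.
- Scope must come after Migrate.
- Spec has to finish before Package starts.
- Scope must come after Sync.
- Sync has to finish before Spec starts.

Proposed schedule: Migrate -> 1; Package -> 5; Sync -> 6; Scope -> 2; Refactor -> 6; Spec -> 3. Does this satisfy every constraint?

Package and Sync cannot be in the same slot — holds.
Sync has to finish before Spec starts — violated.
Spec has to finish before Package starts — holds.
Package and Migrate must be in different slots — holds.
Scope must come after Migrate — holds.
Scope must come after Sync — violated.
Scope must come after Package — violated.

No. Scope must come after Sync is not satisfied.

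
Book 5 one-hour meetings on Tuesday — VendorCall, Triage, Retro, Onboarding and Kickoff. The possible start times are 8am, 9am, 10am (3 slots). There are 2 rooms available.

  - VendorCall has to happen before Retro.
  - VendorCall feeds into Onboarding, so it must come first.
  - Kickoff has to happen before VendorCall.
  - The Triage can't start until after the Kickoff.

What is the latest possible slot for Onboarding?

10am

Precedence pushes Onboarding to at least 10am.
Onboarding at 10am is achievable: Triage=9am, Kickoff=8am, Onboarding=10am, VendorCall=9am, Retro=10am.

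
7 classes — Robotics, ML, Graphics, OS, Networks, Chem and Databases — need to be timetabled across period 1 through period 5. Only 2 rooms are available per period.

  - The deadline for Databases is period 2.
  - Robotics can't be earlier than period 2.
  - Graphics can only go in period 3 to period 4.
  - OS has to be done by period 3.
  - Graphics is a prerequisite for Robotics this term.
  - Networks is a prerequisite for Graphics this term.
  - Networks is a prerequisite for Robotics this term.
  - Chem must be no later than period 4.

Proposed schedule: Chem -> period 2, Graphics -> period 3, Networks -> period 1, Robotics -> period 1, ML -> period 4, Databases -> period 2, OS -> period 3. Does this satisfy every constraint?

Robotics can't be earlier than period 2 — violated.
Only 2 rooms are available per period — holds.
The deadline for Databases is period 2 — holds.
Chem must be no later than period 4 — holds.
Graphics can only go in period 3 to period 4 — holds.
OS has to be done by period 3 — holds.
Graphics is a prerequisite for Robotics this term — violated.
Networks is a prerequisite for Graphics this term — holds.
Networks is a prerequisite for Robotics this term — violated.

No — it violates: Robotics can't be earlier than period 2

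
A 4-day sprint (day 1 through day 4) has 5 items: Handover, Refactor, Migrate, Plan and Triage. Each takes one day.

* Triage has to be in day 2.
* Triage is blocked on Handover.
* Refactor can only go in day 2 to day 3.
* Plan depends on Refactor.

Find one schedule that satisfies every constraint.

Handover -> day 1, Triage -> day 2, Migrate -> day 1, Plan -> day 3, Refactor -> day 2

Checking: Handover(day 1) before Triage(day 2); Refactor(day 2) before Plan(day 3); Triage=day 2 in [day 2,day 2]; Refactor=day 2 in [day 2,day 3].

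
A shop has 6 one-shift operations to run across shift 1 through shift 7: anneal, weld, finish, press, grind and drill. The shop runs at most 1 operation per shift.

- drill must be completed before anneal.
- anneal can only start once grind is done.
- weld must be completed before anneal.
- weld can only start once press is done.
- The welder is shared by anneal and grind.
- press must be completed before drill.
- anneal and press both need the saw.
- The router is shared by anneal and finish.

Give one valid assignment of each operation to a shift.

weld=shift 2, anneal=shift 5, finish=shift 6, grind=shift 4, press=shift 1, drill=shift 3

Checking: weld(shift 2) before anneal(shift 5); press(shift 1) before drill(shift 3); drill(shift 3) before anneal(shift 5); press(shift 1) before weld(shift 2); grind(shift 4) before anneal(shift 5); anneal(shift 5) != finish(shift 6); anneal(shift 5) != grind(shift 4); anneal(shift 5) != press(shift 1); max 1 per shift (cap 1).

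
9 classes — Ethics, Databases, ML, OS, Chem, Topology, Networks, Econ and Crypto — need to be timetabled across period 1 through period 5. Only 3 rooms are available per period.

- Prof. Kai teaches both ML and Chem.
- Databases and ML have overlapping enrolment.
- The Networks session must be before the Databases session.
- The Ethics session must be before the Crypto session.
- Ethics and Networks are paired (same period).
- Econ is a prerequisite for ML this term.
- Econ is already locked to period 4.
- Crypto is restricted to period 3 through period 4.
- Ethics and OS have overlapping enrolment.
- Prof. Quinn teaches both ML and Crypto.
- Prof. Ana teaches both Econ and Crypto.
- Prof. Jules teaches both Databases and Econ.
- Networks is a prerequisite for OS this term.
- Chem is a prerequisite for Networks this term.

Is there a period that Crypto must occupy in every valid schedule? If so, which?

period 3

Crypto's window is period 3–period 4.
Econ is fixed at period 4, and Crypto can't share a period with Econ.
So Crypto must be period 3.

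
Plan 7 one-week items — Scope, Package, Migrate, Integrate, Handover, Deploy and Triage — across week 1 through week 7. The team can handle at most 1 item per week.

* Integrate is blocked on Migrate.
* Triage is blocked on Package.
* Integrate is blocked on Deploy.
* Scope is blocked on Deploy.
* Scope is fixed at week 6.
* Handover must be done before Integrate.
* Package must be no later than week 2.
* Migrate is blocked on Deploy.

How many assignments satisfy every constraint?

Splitting on Package: it can be week 1 (15), week 2 (12). Listing each branch's schedules as (Scope, Migrate, Integrate, Handover, Deploy, Triage) by week number:
Package=week 1: (6,3,5,4,2,7) (6,3,7,4,2,5) (6,3,7,5,2,4) (6,4,5,2,3,7) (6,4,5,3,2,7) (6,4,7,2,3,5) (6,4,7,3,2,5) (6,4,7,5,2,3) (6,4,7,5,3,2) (6,5,7,2,3,4) (6,5,7,2,4,3) (6,5,7,3,2,4) (6,5,7,3,4,2) (6,5,7,4,2,3) (6,5,7,4,3,2) — 15.
Package=week 2: (6,3,5,4,1,7) (6,3,7,4,1,5) (6,3,7,5,1,4) (6,4,5,1,3,7) (6,4,5,3,1,7) (6,4,7,1,3,5) (6,4,7,3,1,5) (6,4,7,5,1,3) (6,5,7,1,3,4) (6,5,7,1,4,3) (6,5,7,3,1,4) (6,5,7,4,1,3) — 12.
Summing: 15 + 12 = 27.

27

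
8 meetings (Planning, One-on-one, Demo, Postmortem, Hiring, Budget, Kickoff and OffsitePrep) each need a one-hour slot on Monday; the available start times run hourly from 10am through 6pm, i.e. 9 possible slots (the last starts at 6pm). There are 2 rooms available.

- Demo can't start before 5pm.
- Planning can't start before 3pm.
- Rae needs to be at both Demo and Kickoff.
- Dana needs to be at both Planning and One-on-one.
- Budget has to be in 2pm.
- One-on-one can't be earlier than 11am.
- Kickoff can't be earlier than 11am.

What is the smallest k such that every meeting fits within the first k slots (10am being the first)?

8

With at most 2 per slot and 8 meetings, at least 4 slots are needed.
Demo can't be placed before 5pm — that is slot 8 counting from 10am — so the schedule must run through at least 8 slots.
8 works (last occupied slot: 5pm): for example Budget=2pm, Demo=5pm, OffsitePrep=12pm, One-on-one=11am, Hiring=10am, Kickoff=11am, Postmortem=10am, Planning=3pm.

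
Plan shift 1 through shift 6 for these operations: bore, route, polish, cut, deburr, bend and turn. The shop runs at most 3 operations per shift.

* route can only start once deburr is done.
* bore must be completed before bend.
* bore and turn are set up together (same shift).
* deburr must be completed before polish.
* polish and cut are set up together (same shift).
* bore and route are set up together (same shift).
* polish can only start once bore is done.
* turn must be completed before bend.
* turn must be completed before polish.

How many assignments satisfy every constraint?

50

Splitting on bore: it can be shift 2 (16), shift 3 (18), shift 4 (12), shift 5 (4). Listing each branch's schedules as (route, polish, cut, deburr, bend, turn) by shift number:
bore=shift 2: (2,3,3,1,3,2) (2,3,3,1,4,2) (2,3,3,1,5,2) (2,3,3,1,6,2) (2,4,4,1,3,2) (2,4,4,1,4,2) (2,4,4,1,5,2) (2,4,4,1,6,2) (2,5,5,1,3,2) (2,5,5,1,4,2) (2,5,5,1,5,2) (2,5,5,1,6,2) (2,6,6,1,3,2) (2,6,6,1,4,2) (2,6,6,1,5,2) (2,6,6,1,6,2) — 16.
bore=shift 3: (3,4,4,1,4,3) (3,4,4,1,5,3) (3,4,4,1,6,3) (3,4,4,2,4,3) (3,4,4,2,5,3) (3,4,4,2,6,3) (3,5,5,1,4,3) (3,5,5,1,5,3) (3,5,5,1,6,3) (3,5,5,2,4,3) (3,5,5,2,5,3) (3,5,5,2,6,3) (3,6,6,1,4,3) (3,6,6,1,5,3) (3,6,6,1,6,3) (3,6,6,2,4,3) (3,6,6,2,5,3) (3,6,6,2,6,3) — 18.
bore=shift 4: (4,5,5,1,5,4) (4,5,5,1,6,4) (4,5,5,2,5,4) (4,5,5,2,6,4) (4,5,5,3,5,4) (4,5,5,3,6,4) (4,6,6,1,5,4) (4,6,6,1,6,4) (4,6,6,2,5,4) (4,6,6,2,6,4) (4,6,6,3,5,4) (4,6,6,3,6,4) — 12.
bore=shift 5: (5,6,6,1,6,5) (5,6,6,2,6,5) (5,6,6,3,6,5) (5,6,6,4,6,5) — 4.
Summing: 16 + 18 + 12 + 4 = 50.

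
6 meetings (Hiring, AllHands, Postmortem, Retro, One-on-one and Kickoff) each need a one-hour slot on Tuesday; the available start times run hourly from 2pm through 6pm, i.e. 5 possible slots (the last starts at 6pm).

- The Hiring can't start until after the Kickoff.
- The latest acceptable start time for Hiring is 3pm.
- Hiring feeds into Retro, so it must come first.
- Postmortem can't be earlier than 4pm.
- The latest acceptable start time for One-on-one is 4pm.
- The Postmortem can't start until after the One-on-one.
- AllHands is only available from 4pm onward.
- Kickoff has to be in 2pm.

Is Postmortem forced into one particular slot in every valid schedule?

No

Postmortem can be 4pm (e.g. Hiring -> 3pm, One-on-one -> 2pm, AllHands -> 4pm, Retro -> 4pm, Postmortem -> 4pm, Kickoff -> 2pm) or 5pm (e.g. Postmortem -> 5pm; One-on-one -> 2pm; AllHands -> 4pm; Hiring -> 3pm; Kickoff -> 2pm; Retro -> 4pm).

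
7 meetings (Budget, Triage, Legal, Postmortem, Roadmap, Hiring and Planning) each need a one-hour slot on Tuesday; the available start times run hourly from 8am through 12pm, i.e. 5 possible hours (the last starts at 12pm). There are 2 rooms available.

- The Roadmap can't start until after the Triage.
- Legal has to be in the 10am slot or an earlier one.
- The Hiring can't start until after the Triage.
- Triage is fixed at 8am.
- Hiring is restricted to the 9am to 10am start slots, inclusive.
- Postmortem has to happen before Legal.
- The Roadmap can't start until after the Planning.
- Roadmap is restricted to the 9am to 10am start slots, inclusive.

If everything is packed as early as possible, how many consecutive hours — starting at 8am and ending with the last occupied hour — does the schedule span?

4 hours

The precedence chain requires at least 2 distinct hours.
With at most 2 per hour and 7 meetings, at least 4 hours are needed.
4 works (last occupied hour: 11am): for example Triage in 8am, Postmortem in 9am, Hiring in 10am, Roadmap in 9am, Legal in 10am, Planning in 8am, Budget in 11am.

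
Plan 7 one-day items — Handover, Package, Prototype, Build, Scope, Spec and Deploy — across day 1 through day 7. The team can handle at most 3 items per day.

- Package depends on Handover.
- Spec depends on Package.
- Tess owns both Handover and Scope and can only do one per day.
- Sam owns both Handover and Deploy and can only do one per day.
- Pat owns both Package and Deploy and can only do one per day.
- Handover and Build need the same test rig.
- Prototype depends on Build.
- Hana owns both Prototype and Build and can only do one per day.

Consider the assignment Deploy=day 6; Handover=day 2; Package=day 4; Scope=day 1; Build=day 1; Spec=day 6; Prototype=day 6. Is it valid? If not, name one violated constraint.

Yes, all constraints hold

Prototype depends on Build — holds.
Spec depends on Package — holds.
Package depends on Handover — holds.
The team can handle at most 3 items per day — holds.
Hana owns both Prototype and Build and can only do one per day — holds.
Handover and Build need the same test rig — holds.
Tess owns both Handover and Scope and can only do one per day — holds.
Pat owns both Package and Deploy and can only do one per day — holds.
Sam owns both Handover and Deploy and can only do one per day — holds.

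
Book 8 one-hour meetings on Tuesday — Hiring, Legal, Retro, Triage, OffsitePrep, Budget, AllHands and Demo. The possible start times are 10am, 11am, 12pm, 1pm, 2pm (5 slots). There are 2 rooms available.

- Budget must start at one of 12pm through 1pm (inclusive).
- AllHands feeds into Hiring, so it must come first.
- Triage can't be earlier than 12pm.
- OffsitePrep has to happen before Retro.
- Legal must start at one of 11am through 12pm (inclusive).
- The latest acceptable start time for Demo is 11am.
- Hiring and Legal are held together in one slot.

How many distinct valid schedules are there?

Splitting on Hiring: it can be 11am (14), 12pm (26). Listing each branch's schedules as (Legal, Retro, Triage, OffsitePrep, Budget, AllHands, Demo):
Hiring=11am: (11am,1pm,12pm,12pm,1pm,10am,10am) (11am,1pm,1pm,12pm,12pm,10am,10am) (11am,1pm,2pm,12pm,12pm,10am,10am) (11am,1pm,2pm,12pm,1pm,10am,10am) (11am,2pm,12pm,12pm,1pm,10am,10am) (11am,2pm,12pm,1pm,12pm,10am,10am) (11am,2pm,12pm,1pm,1pm,10am,10am) (11am,2pm,1pm,12pm,12pm,10am,10am) (11am,2pm,1pm,12pm,1pm,10am,10am) (11am,2pm,1pm,1pm,12pm,10am,10am) (11am,2pm,2pm,12pm,12pm,10am,10am) (11am,2pm,2pm,12pm,1pm,10am,10am) (11am,2pm,2pm,1pm,12pm,10am,10am) (11am,2pm,2pm,1pm,1pm,10am,10am) — 14.
Hiring=12pm: (12pm,11am,1pm,10am,1pm,10am,11am) (12pm,11am,1pm,10am,1pm,11am,10am) (12pm,11am,2pm,10am,1pm,10am,11am) (12pm,11am,2pm,10am,1pm,11am,10am) (12pm,1pm,2pm,10am,1pm,10am,11am) (12pm,1pm,2pm,10am,1pm,11am,10am) (12pm,1pm,2pm,10am,1pm,11am,11am) (12pm,1pm,2pm,11am,1pm,10am,10am) (12pm,1pm,2pm,11am,1pm,10am,11am) (12pm,1pm,2pm,11am,1pm,11am,10am) (12pm,2pm,1pm,10am,1pm,10am,11am) (12pm,2pm,1pm,10am,1pm,11am,10am) (12pm,2pm,1pm,10am,1pm,11am,11am) (12pm,2pm,1pm,11am,1pm,10am,10am) (12pm,2pm,1pm,11am,1pm,10am,11am) (12pm,2pm,1pm,11am,1pm,11am,10am) (12pm,2pm,2pm,10am,1pm,10am,11am) (12pm,2pm,2pm,10am,1pm,11am,10am) (12pm,2pm,2pm,10am,1pm,11am,11am) (12pm,2pm,2pm,11am,1pm,10am,10am) (12pm,2pm,2pm,11am,1pm,10am,11am) (12pm,2pm,2pm,11am,1pm,11am,10am) (12pm,2pm,2pm,1pm,1pm,10am,10am) (12pm,2pm,2pm,1pm,1pm,10am,11am) (12pm,2pm,2pm,1pm,1pm,11am,10am) (12pm,2pm,2pm,1pm,1pm,11am,11am) — 26.
Summing: 14 + 26 = 40.

40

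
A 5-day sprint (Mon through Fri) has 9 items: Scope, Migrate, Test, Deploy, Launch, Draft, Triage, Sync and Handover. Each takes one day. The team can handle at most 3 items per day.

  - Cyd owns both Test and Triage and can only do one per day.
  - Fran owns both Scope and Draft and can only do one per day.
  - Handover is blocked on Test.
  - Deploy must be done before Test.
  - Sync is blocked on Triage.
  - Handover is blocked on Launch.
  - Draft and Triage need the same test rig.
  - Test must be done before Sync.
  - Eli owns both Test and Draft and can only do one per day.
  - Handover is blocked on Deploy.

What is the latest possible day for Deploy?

Wed

Downstream work caps Deploy at Wed.
Deploy at Wed is achievable: Deploy in Wed, Handover in Fri, Scope in Mon, Triage in Mon, Test in Thu, Draft in Tue, Migrate in Tue, Launch in Mon, Sync in Fri.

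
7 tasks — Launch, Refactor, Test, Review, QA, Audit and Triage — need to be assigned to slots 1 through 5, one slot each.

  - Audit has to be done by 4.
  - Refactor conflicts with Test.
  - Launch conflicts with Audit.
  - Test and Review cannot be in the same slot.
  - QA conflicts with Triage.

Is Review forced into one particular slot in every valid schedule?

Review can be 1 (e.g. Launch in 2, Refactor in 1, Audit in 1, QA in 1, Triage in 2, Test in 2, Review in 1) or 2 (e.g. Audit=1, Triage=2, Launch=2, Refactor=1, Test=3, Review=2, QA=1).

No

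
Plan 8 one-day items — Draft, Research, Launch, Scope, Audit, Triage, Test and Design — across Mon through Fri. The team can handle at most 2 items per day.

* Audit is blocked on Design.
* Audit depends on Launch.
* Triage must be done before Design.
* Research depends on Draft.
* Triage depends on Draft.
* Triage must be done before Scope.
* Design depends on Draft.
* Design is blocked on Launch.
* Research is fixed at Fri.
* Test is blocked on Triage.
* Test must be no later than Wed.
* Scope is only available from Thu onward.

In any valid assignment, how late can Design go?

Thu

Precedence pushes Design to at least Wed; downstream work caps Design at Thu.
Design at Thu is achievable: Research -> Fri, Test -> Wed, Triage -> Tue, Design -> Thu, Scope -> Thu, Draft -> Mon, Audit -> Fri, Launch -> Mon.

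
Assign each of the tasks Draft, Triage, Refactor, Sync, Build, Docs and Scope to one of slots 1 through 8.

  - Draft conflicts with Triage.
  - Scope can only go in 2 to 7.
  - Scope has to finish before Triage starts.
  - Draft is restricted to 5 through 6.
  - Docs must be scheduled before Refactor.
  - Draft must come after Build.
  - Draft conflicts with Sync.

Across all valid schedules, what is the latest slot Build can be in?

Downstream work caps Build at 5.
Build at 5 is achievable: Scope in 2, Sync in 1, Build in 5, Triage in 3, Docs in 1, Refactor in 2, Draft in 6.

5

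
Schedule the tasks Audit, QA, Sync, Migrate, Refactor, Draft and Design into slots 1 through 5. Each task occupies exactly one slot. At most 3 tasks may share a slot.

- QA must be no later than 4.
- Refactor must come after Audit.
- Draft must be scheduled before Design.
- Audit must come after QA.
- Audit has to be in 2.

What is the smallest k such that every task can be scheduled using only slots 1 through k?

The precedence chain requires at least 3 distinct slots.
With at most 3 per slot and 7 tasks, at least 3 slots are needed.
3 works (last occupied slot: 3): for example Design=2; Audit=2; Migrate=2; Refactor=3; Sync=1; QA=1; Draft=1.

3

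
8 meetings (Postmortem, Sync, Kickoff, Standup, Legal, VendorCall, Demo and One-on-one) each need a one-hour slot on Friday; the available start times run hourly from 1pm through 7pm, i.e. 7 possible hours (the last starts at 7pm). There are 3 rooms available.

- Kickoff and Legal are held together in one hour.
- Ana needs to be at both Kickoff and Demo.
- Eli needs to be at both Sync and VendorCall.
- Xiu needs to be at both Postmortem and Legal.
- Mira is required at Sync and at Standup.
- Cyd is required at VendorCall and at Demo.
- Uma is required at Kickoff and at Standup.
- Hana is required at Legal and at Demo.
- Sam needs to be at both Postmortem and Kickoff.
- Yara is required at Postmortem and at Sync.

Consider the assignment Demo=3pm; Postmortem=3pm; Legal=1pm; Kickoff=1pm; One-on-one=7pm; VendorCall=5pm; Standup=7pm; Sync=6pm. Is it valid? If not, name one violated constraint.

Yes, all constraints hold

Yara is required at Postmortem and at Sync — holds.
Sam needs to be at both Postmortem and Kickoff — holds.
Ana needs to be at both Kickoff and Demo — holds.
Hana is required at Legal and at Demo — holds.
Cyd is required at VendorCall and at Demo — holds.
There are 3 rooms available — holds.
Kickoff and Legal are held together in one hour — holds.
Eli needs to be at both Sync and VendorCall — holds.
Xiu needs to be at both Postmortem and Legal — holds.
Uma is required at Kickoff and at Standup — holds.
Mira is required at Sync and at Standup — holds.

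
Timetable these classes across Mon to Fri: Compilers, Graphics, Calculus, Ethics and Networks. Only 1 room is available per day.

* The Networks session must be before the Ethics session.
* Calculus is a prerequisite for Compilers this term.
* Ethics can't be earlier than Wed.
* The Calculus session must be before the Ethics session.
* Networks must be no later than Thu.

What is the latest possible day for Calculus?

Wed

Downstream work caps Calculus at Thu.
Calculus at Wed is achievable: Graphics -> Tue, Ethics -> Thu, Compilers -> Fri, Calculus -> Wed, Networks -> Mon.
Nothing later works — the capacity limit rule out every day after Wed.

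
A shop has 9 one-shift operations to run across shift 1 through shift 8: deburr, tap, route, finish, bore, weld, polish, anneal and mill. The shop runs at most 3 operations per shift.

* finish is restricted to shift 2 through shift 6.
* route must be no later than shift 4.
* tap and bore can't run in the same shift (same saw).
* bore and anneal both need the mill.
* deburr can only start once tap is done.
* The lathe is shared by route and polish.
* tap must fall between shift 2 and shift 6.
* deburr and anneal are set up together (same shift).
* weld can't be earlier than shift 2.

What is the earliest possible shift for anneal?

Anneal must be in the same shift as deburr, which can't be before shift 3, so anneal is at least shift 3.
anneal at shift 3 is achievable: weld -> shift 2, finish -> shift 2, polish -> shift 3, tap -> shift 2, route -> shift 1, bore -> shift 1, deburr -> shift 3, anneal -> shift 3, mill -> shift 1.

shift 3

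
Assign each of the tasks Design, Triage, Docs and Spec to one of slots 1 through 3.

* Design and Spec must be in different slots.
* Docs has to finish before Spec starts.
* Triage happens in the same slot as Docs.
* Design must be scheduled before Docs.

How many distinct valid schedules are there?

Enumerating: Docs=2; Design=1; Spec=3; Triage=2.

1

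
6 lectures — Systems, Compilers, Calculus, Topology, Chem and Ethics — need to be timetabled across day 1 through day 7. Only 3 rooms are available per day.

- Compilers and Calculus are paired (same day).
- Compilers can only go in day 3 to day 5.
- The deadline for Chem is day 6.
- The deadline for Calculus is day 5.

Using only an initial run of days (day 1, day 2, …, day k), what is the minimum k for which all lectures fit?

With at most 3 per day and 6 lectures, at least 2 days are needed.
Compilers can't be placed before day 3, so the schedule must run through at least day 3.
3 works (last occupied day: day 3): for example Calculus in day 3, Chem in day 1, Compilers in day 3, Topology in day 1, Systems in day 1, Ethics in day 2.

3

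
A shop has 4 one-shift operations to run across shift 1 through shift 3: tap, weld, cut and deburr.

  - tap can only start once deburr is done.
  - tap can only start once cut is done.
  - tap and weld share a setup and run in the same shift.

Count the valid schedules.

5

Splitting on tap: it can be shift 2 (1), shift 3 (4). Listing each branch's schedules as (weld, cut, deburr) by shift number:
tap=shift 2: (2,1,1) — 1.
tap=shift 3: (3,1,1) (3,1,2) (3,2,1) (3,2,2) — 4.
Summing: 1 + 4 = 5.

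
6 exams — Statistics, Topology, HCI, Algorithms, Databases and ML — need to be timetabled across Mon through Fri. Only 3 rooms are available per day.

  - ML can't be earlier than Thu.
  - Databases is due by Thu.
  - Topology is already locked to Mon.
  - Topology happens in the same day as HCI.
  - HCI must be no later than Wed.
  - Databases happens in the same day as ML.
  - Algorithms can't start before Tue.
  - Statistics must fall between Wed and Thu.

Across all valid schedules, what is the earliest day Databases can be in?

Databases must be in the same day as ML, which can't be before Thu, so Databases is at least Thu; Databases's own window allows nothing later than Thu.
Databases at Thu is achievable: HCI -> Mon; ML -> Thu; Statistics -> Wed; Algorithms -> Tue; Topology -> Mon; Databases -> Thu.

Thu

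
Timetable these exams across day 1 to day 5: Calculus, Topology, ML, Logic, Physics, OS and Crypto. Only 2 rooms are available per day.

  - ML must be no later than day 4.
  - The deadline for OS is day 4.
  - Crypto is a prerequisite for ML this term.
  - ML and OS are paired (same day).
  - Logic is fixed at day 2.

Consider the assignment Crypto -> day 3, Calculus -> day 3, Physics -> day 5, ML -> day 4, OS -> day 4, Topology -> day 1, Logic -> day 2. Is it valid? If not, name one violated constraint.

Crypto is a prerequisite for ML this term — holds.
ML must be no later than day 4 — holds.
Logic is fixed at day 2 — holds.
ML and OS are paired (same day) — holds.
Only 2 rooms are available per day — holds.
The deadline for OS is day 4 — holds.

Yes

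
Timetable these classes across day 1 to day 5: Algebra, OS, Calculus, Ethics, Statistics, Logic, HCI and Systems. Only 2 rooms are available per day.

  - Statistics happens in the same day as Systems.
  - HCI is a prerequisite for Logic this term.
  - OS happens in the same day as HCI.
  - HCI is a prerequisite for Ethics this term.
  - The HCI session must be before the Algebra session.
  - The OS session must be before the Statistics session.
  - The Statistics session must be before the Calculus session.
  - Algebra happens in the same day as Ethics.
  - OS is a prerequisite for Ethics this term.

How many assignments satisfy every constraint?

27

Splitting on Algebra: it can be day 2 (6), day 3 (7), day 4 (7), day 5 (7). Listing each branch's schedules as (OS, Calculus, Ethics, Statistics, Logic, HCI, Systems) by day number:
Algebra=day 2: (1,4,2,3,4,1,3) (1,4,2,3,5,1,3) (1,5,2,3,4,1,3) (1,5,2,3,5,1,3) (1,5,2,4,3,1,4) (1,5,2,4,5,1,4) — 6.
Algebra=day 3: (1,4,3,2,4,1,2) (1,4,3,2,5,1,2) (1,5,3,2,4,1,2) (1,5,3,2,5,1,2) (1,5,3,4,2,1,4) (1,5,3,4,5,1,4) (2,5,3,4,5,2,4) — 7.
Algebra=day 4: (1,3,4,2,3,1,2) (1,3,4,2,5,1,2) (1,5,4,2,3,1,2) (1,5,4,2,5,1,2) (1,5,4,3,2,1,3) (1,5,4,3,5,1,3) (2,5,4,3,5,2,3) — 7.
Algebra=day 5: (1,3,5,2,3,1,2) (1,3,5,2,4,1,2) (1,4,5,2,3,1,2) (1,4,5,2,4,1,2) (1,4,5,3,2,1,3) (1,4,5,3,4,1,3) (2,4,5,3,4,2,3) — 7.
Summing: 6 + 7 + 7 + 7 = 27.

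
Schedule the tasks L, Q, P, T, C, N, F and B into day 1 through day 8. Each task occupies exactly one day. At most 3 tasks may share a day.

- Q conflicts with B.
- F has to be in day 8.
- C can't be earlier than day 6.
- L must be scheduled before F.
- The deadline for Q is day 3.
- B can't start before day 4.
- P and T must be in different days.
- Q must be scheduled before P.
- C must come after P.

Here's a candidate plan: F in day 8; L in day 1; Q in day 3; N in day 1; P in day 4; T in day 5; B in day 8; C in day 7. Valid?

Q must be scheduled before P — holds.
At most 3 tasks may share a day — holds.
B can't start before day 4 — holds.
Q conflicts with B — holds.
C can't be earlier than day 6 — holds.
C must come after P — holds.
F has to be in day 8 — holds.
The deadline for Q is day 3 — holds.
L must be scheduled before F — holds.
P and T must be in different days — holds.

Yes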